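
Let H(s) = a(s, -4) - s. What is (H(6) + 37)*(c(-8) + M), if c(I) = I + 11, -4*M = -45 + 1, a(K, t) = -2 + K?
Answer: 490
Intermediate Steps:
H(s) = -2 (H(s) = (-2 + s) - s = -2)
M = 11 (M = -(-45 + 1)/4 = -¼*(-44) = 11)
c(I) = 11 + I
(H(6) + 37)*(c(-8) + M) = (-2 + 37)*((11 - 8) + 11) = 35*(3 + 11) = 35*14 = 490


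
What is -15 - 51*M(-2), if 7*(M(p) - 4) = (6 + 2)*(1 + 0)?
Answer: -1941/7 ≈ -277.29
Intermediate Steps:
M(p) = 36/7 (M(p) = 4 + ((6 + 2)*(1 + 0))/7 = 4 + (8*1)/7 = 4 + (⅐)*8 = 4 + 8/7 = 36/7)
-15 - 51*M(-2) = -15 - 51*36/7 = -15 - 1836/7 = -1941/7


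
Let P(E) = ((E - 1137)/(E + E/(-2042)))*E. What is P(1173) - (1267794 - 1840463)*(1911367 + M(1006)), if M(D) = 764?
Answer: 2234932039404711/2041 ≈ 1.0950e+12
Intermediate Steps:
P(E) = -2321754/2041 + 2042*E/2041 (P(E) = ((-1137 + E)/(E + E*(-1/2042)))*E = ((-1137 + E)/(E - E/2042))*E = ((-1137 + E)/((2041*E/2042)))*E = ((-1137 + E)*(2042/(2041*E)))*E = (2042*(-1137 + E)/(2041*E))*E = -2321754/2041 + 2042*E/2041)
P(1173) - (1267794 - 1840463)*(1911367 + M(1006)) = (-2321754/2041 + (2042/2041)*1173) - (1267794 - 1840463)*(1911367 + 764) = (-2321754/2041 + 2395266/2041) - (-572669)*1912131 = 73512/2041 - 1*(-1095018147639) = 73512/2041 + 1095018147639 = 2234932039404711/2041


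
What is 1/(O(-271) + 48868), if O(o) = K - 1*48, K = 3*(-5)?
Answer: 1/48805 ≈ 2.0490e-5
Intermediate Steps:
K = -15
O(o) = -63 (O(o) = -15 - 1*48 = -15 - 48 = -63)
1/(O(-271) + 48868) = 1/(-63 + 48868) = 1/48805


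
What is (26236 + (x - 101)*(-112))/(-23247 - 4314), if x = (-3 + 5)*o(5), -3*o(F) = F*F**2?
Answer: -140644/82683 ≈ -1.7010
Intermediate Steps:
o(F) = -F**3/3 (o(F) = -F*F**2/3 = -F**3/3)
x = -250/3 (x = (-3 + 5)*(-1/3*5**3) = 2*(-1/3*125) = 2*(-125/3) = -250/3 ≈ -83.333)
(26236 + (x - 101)*(-112))/(-23247 - 4314) = (26236 + (-250/3 - 101)*(-112))/(-23247 - 4314) = (26236 - 553/3*(-112))/(-27561) = (26236 + 61936/3)*(-1/27561) = (140644/3)*(-1/27561) = -140644/82683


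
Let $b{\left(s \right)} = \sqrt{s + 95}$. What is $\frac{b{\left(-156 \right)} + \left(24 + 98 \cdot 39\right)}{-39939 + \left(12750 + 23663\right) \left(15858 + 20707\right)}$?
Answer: $\frac{1923}{665700703} + \frac{i \sqrt{61}}{1331401406} \approx 2.8887 \cdot 10^{-6} + 5.8662 \cdot 10^{-9} i$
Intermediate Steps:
$b{\left(s \right)} = \sqrt{95 + s}$
$\frac{b{\left(-156 \right)} + \left(24 + 98 \cdot 39\right)}{-39939 + \left(12750 + 23663\right) \left(15858 + 20707\right)} = \frac{\sqrt{95 - 156} + \left(24 + 98 \cdot 39\right)}{-39939 + \left(12750 + 23663\right) \left(15858 + 20707\right)} = \frac{\sqrt{-61} + \left(24 + 3822\right)}{-39939 + 36413 \cdot 36565} = \frac{i \sqrt{61} + 3846}{-39939 + 1331441345} = \frac{3846 + i \sqrt{61}}{1331401406} = \left(3846 + i \sqrt{61}\right) \frac{1}{1331401406} = \frac{1923}{665700703} + \frac{i \sqrt{61}}{1331401406}$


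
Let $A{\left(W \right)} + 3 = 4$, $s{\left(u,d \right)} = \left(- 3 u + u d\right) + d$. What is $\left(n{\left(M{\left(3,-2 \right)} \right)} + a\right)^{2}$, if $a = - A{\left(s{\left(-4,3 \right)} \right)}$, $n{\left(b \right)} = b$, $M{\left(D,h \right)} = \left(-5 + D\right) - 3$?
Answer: $36$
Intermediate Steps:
$s{\left(u,d \right)} = d - 3 u + d u$ ($s{\left(u,d \right)} = \left(- 3 u + d u\right) + d = d - 3 u + d u$)
$A{\left(W \right)} = 1$ ($A{\left(W \right)} = -3 + 4 = 1$)
$M{\left(D,h \right)} = -8 + D$
$a = -1$ ($a = \left(-1\right) 1 = -1$)
$\left(n{\left(M{\left(3,-2 \right)} \right)} + a\right)^{2} = \left(\left(-8 + 3\right) - 1\right)^{2} = \left(-5 - 1\right)^{2} = \left(-6\right)^{2} = 36$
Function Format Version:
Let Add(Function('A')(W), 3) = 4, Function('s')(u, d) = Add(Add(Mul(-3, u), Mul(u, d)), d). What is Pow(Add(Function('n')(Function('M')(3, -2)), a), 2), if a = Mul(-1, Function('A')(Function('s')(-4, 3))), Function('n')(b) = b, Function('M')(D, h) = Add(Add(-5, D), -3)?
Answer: 36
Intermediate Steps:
Function('s')(u, d) = Add(d, Mul(-3, u), Mul(d, u)) (Function('s')(u, d) = Add(Add(Mul(-3, u), Mul(d, u)), d) = Add(d, Mul(-3, u), Mul(d, u)))
Function('A')(W) = 1 (Function('A')(W) = Add(-3, 4) = 1)
Function('M')(D, h) = Add(-8, D)
a = -1 (a = Mul(-1, 1) = -1)
Pow(Add(Function('n')(Function('M')(3, -2)), a), 2) = Pow(Add(Add(-8, 3), -1), 2) = Pow(Add(-5, -1), 2) = Pow(-6, 2) = 36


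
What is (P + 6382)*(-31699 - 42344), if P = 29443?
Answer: -2652590475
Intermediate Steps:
(P + 6382)*(-31699 - 42344) = (29443 + 6382)*(-31699 - 42344) = 35825*(-74043) = -2652590475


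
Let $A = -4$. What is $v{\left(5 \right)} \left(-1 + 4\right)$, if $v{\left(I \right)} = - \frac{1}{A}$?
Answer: $\frac{3}{4} \approx 0.75$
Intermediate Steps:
$v{\left(I \right)} = \frac{1}{4}$ ($v{\left(I \right)} = - \frac{1}{-4} = \left(-1\right) \left(- \frac{1}{4}\right) = \frac{1}{4}$)
$v{\left(5 \right)} \left(-1 + 4\right) = \frac{-1 + 4}{4} = \frac{1}{4} \cdot 3 = \frac{3}{4}$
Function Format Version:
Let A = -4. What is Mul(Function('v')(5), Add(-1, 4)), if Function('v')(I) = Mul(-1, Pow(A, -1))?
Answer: Rational(3, 4) ≈ 0.75000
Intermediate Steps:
Function('v')(I) = Rational(1, 4) (Function('v')(I) = Mul(-1, Pow(-4, -1)) = Mul(-1, Rational(-1, 4)) = Rational(1, 4))
Mul(Function('v')(5), Add(-1, 4)) = Mul(Rational(1, 4), Add(-1, 4)) = Mul(Rational(1, 4), 3) = Rational(3, 4)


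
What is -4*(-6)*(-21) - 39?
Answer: -543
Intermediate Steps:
-4*(-6)*(-21) - 39 = 24*(-21) - 39 = -504 - 39 = -543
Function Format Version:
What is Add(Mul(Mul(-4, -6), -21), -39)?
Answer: -543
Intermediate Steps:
Add(Mul(Mul(-4, -6), -21), -39) = Add(Mul(24, -21), -39) = Add(-504, -39) = -543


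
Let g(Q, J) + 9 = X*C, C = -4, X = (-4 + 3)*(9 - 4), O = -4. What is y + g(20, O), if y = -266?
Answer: -255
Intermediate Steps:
X = -5 (X = -1*5 = -5)
g(Q, J) = 11 (g(Q, J) = -9 - 5*(-4) = -9 + 20 = 11)
y + g(20, O) = -266 + 11 = -255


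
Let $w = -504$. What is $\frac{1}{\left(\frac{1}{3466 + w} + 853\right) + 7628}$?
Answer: $\frac{2962}{25120723} \approx 0.00011791$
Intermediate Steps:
$\frac{1}{\left(\frac{1}{3466 + w} + 853\right) + 7628} = \frac{1}{\left(\frac{1}{3466 - 504} + 853\right) + 7628} = \frac{1}{\left(\frac{1}{2962} + 853\right) + 7628} = \frac{1}{\frac{2526587}{2962} + 7628} = \frac{1}{\frac{25120723}{2962}} = \frac{2962}{25120723}$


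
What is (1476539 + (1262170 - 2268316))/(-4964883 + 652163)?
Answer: -470393/4312720 ≈ -0.10907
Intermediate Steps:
(1476539 + (1262170 - 2268316))/(-4964883 + 652163) = (1476539 - 1006146)/(-4312720) = 470393*(-1/4312720) = -470393/4312720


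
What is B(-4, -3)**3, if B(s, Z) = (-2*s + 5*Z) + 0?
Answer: -343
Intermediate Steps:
B(s, Z) = -2*s + 5*Z
B(-4, -3)**3 = (-2*(-4) + 5*(-3))**3 = (8 - 15)**3 = (-7)**3 = -343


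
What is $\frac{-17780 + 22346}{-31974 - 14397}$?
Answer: $- \frac{1522}{15457} \approx -0.098467$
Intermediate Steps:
$\frac{-17780 + 22346}{-31974 - 14397} = \frac{4566}{-46371} = 4566 \left(- \frac{1}{46371}\right) = - \frac{1522}{15457}$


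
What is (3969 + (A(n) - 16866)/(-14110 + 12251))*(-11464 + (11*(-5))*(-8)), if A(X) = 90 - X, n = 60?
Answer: -6271135536/143 ≈ -4.3854e+7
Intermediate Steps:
(3969 + (A(n) - 16866)/(-14110 + 12251))*(-11464 + (11*(-5))*(-8)) = (3969 + ((90 - 1*60) - 16866)/(-14110 + 12251))*(-11464 + (11*(-5))*(-8)) = (3969 + ((90 - 60) - 16866)/(-1859))*(-11464 - 55*(-8)) = (3969 + (30 - 16866)*(-1/1859))*(-11464 + 440) = (3969 - 16836*(-1/1859))*(-11024) = (3969 + 16836/1859)*(-11024) = (7395207/1859)*(-11024) = -6271135536/143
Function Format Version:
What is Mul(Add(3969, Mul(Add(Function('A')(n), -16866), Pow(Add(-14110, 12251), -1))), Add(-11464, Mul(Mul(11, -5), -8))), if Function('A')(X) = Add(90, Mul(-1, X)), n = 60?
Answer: Rational(-6271135536, 143) ≈ -4.3854e+7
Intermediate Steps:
Mul(Add(3969, Mul(Add(Function('A')(n), -16866), Pow(Add(-14110, 12251), -1))), Add(-11464, Mul(Mul(11, -5), -8))) = Mul(Add(3969, Mul(Add(Add(90, Mul(-1, 60)), -16866), Pow(Add(-14110, 12251), -1))), Add(-11464, Mul(Mul(11, -5), -8))) = Mul(Add(3969, Mul(Add(Add(90, -60), -16866), Pow(-1859, -1))), Add(-11464, Mul(-55, -8))) = Mul(Add(3969, Mul(Add(30, -16866), Rational(-1, 1859))), Add(-11464, 440)) = Mul(Add(3969, Mul(-16836, Rational(-1, 1859))), -11024) = Mul(Add(3969, Rational(16836, 1859)), -11024) = Mul(Rational(7395207, 1859), -11024) = Rational(-6271135536, 143)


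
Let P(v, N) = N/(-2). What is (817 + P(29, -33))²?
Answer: 2778889/4 ≈ 6.9472e+5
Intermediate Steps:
P(v, N) = -N/2 (P(v, N) = N*(-½) = -N/2)
(817 + P(29, -33))² = (817 - ½*(-33))² = (817 + 33/2)² = (1667/2)² = 2778889/4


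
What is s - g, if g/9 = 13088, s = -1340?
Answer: -119132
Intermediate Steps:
g = 117792 (g = 9*13088 = 117792)
s - g = -1340 - 1*117792 = -1340 - 117792 = -119132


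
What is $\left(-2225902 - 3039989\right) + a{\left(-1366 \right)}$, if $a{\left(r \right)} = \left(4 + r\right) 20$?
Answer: $-5293131$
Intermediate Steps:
$a{\left(r \right)} = 80 + 20 r$
$\left(-2225902 - 3039989\right) + a{\left(-1366 \right)} = \left(-2225902 - 3039989\right) + \left(80 + 20 \left(-1366\right)\right) = -5265891 + \left(80 - 27320\right) = -5265891 - 27240 = -5293131$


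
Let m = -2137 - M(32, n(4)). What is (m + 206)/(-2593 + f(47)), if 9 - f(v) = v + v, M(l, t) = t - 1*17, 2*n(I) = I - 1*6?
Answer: 1913/2678 ≈ 0.71434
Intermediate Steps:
n(I) = -3 + I/2 (n(I) = (I - 1*6)/2 = (I - 6)/2 = (-6 + I)/2 = -3 + I/2)
M(l, t) = -17 + t (M(l, t) = t - 17 = -17 + t)
f(v) = 9 - 2*v (f(v) = 9 - (v + v) = 9 - 2*v)
m = -2119 (m = -2137 - (-17 + (-3 + (½)*4)) = -2137 - (-17 + (-3 + 2)) = -2137 - (-17 - 1) = -2137 - 1*(-18) = -2137 + 18 = -2119)
(m + 206)/(-2593 + f(47)) = (-2119 + 206)/(-2593 + (9 - 2*47)) = -1913/(-2593 + (9 - 94)) = -1913/(-2593 - 85) = -1913/(-2678) = -1913*(-1/2678) = 1913/2678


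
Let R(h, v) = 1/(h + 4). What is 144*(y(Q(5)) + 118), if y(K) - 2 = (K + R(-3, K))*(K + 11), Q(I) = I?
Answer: 31104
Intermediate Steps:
R(h, v) = 1/(4 + h)
y(K) = 2 + (1 + K)*(11 + K) (y(K) = 2 + (K + 1/(4 - 3))*(K + 11) = 2 + (K + 1/1)*(11 + K) = 2 + (K + 1)*(11 + K) = 2 + (1 + K)*(11 + K))
144*(y(Q(5)) + 118) = 144*((13 + 5**2 + 12*5) + 118) = 144*((13 + 25 + 60) + 118) = 144*(98 + 118) = 144*216 = 31104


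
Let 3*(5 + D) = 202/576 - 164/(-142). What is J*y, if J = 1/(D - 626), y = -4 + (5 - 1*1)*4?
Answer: -736128/38677277 ≈ -0.019033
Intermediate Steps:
D = -275933/61344 (D = -5 + (202/576 - 164/(-142))/3 = -5 + (202*(1/576) - 164*(-1/142))/3 = -5 + (101/288 + 82/71)/3 = -5 + (1/3)*(30787/20448) = -5 + 30787/61344 = -275933/61344 ≈ -4.4981)
y = 12 (y = -4 + (5 - 1)*4 = -4 + 4*4 = -4 + 16 = 12)
J = -61344/38677277 (J = 1/(-275933/61344 - 626) = 1/(-38677277/61344) = -61344/38677277 ≈ -0.0015860)
J*y = -61344/38677277*12 = -736128/38677277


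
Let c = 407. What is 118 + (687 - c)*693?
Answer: 194158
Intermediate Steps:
118 + (687 - c)*693 = 118 + (687 - 1*407)*693 = 118 + (687 - 407)*693 = 118 + 280*693 = 118 + 194040 = 194158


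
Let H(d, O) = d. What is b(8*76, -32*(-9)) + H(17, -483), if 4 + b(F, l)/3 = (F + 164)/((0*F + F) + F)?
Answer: 2099/304 ≈ 6.9046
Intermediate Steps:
b(F, l) = -12 + 3*(164 + F)/(2*F) (b(F, l) = -12 + 3*((F + 164)/((0*F + F) + F)) = -12 + 3*((164 + F)/((0 + F) + F)) = -12 + 3*((164 + F)/(F + F)) = -12 + 3*((164 + F)/((2*F))) = -12 + 3*((164 + F)*(1/(2*F))) = -12 + 3*((164 + F)/(2*F)) = -12 + 3*(164 + F)/(2*F))
b(8*76, -32*(-9)) + H(17, -483) = (-21/2 + 246/((8*76))) + 17 = (-21/2 + 246/608) + 17 = (-21/2 + 246*(1/608)) + 17 = (-21/2 + 123/304) + 17 = -3069/304 + 17 = 2099/304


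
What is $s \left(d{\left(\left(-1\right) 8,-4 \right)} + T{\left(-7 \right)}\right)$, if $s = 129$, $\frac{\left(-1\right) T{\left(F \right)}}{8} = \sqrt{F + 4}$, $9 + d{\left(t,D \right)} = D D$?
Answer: $903 - 1032 i \sqrt{3} \approx 903.0 - 1787.5 i$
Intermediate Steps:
$d{\left(t,D \right)} = -9 + D^{2}$ ($d{\left(t,D \right)} = -9 + D D = -9 + D^{2}$)
$T{\left(F \right)} = - 8 \sqrt{4 + F}$ ($T{\left(F \right)} = - 8 \sqrt{F + 4} = - 8 \sqrt{4 + F}$)
$s \left(d{\left(\left(-1\right) 8,-4 \right)} + T{\left(-7 \right)}\right) = 129 \left(\left(-9 + \left(-4\right)^{2}\right) - 8 \sqrt{4 - 7}\right) = 129 \left(\left(-9 + 16\right) - 8 \sqrt{-3}\right) = 129 \left(7 - 8 i \sqrt{3}\right) = 903 - 1032 i \sqrt{3}$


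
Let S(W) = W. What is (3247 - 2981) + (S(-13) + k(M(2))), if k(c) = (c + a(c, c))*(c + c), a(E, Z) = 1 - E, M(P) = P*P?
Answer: 261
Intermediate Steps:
M(P) = P**2
k(c) = 2*c (k(c) = (c + (1 - c))*(c + c) = 1*(2*c) = 2*c)
(3247 - 2981) + (S(-13) + k(M(2))) = (3247 - 2981) + (-13 + 2*2**2) = 266 + (-13 + 2*4) = 266 + (-13 + 8) = 266 - 5 = 261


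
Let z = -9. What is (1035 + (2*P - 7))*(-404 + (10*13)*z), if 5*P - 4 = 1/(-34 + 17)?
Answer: -137747036/85 ≈ -1.6206e+6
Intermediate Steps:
P = 67/85 (P = ⅘ + 1/(5*(-34 + 17)) = ⅘ + (⅕)/(-17) = ⅘ + (⅕)*(-1/17) = ⅘ - 1/85 = 67/85 ≈ 0.78824)
(1035 + (2*P - 7))*(-404 + (10*13)*z) = (1035 + (2*(67/85) - 7))*(-404 + (10*13)*(-9)) = (1035 + (134/85 - 7))*(-404 + 130*(-9)) = (1035 - 461/85)*(-404 - 1170) = (87514/85)*(-1574) = -137747036/85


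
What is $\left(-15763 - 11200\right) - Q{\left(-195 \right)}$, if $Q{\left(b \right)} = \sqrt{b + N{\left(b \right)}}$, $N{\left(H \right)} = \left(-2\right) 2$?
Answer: $-26963 - i \sqrt{199} \approx -26963.0 - 14.107 i$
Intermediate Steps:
$N{\left(H \right)} = -4$
$Q{\left(b \right)} = \sqrt{-4 + b}$ ($Q{\left(b \right)} = \sqrt{b - 4} = \sqrt{-4 + b}$)
$\left(-15763 - 11200\right) - Q{\left(-195 \right)} = \left(-15763 - 11200\right) - \sqrt{-4 - 195} = -26963 - \sqrt{-199} = -26963 - i \sqrt{199}$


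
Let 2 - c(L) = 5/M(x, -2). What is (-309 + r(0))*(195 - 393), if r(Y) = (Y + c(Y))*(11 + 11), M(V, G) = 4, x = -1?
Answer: 57915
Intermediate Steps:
c(L) = ¾ (c(L) = 2 - 5/4 = ¾)
r(Y) = 33/2 + 22*Y (r(Y) = (Y + ¾)*(11 + 11) = (¾ + Y)*22 = 33/2 + 22*Y)
(-309 + r(0))*(195 - 393) = (-309 + (33/2 + 22*0))*(195 - 393) = (-309 + (33/2 + 0))*(-198) = (-309 + 33/2)*(-198) = -585/2*(-198) = 57915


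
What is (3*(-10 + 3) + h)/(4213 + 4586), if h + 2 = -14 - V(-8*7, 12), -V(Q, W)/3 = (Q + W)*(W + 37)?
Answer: -6505/8799 ≈ -0.73929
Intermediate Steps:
V(Q, W) = -3*(37 + W)*(Q + W) (V(Q, W) = -3*(Q + W)*(W + 37) = -3*(Q + W)*(37 + W) = -3*(37 + W)*(Q + W))
h = -6484 (h = -2 + (-14 - (-(-888)*7 - 111*12 - 3*12² - 3*(-8*7)*12)) = -2 + (-14 - (-111*(-56) - 1332 - 3*144 - 3*(-56)*12)) = -2 + (-14 - (6216 - 1332 - 432 + 2016)) = -2 + (-14 - 1*6468) = -2 + (-14 - 6468) = -2 - 6482 = -6484)
(3*(-10 + 3) + h)/(4213 + 4586) = (3*(-10 + 3) - 6484)/(4213 + 4586) = (3*(-7) - 6484)/8799 = (-21 - 6484)*(1/8799) = -6505*1/8799 = -6505/8799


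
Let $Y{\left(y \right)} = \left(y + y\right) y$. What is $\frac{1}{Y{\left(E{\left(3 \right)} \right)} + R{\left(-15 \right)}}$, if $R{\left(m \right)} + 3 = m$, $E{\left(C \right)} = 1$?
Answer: $- \frac{1}{16} \approx -0.0625$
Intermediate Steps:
$Y{\left(y \right)} = 2 y^{2}$ ($Y{\left(y \right)} = 2 y y = 2 y^{2}$)
$R{\left(m \right)} = -3 + m$
$\frac{1}{Y{\left(E{\left(3 \right)} \right)} + R{\left(-15 \right)}} = \frac{1}{2 \cdot 1^{2} - 18} = \frac{1}{2 \cdot 1 - 18} = \frac{1}{2 - 18} = \frac{1}{-16} = - \frac{1}{16}$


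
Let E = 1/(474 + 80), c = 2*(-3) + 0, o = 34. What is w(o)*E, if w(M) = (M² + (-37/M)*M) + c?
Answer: 1113/554 ≈ 2.0090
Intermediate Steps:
c = -6 (c = -6 + 0 = -6)
w(M) = -43 + M² (w(M) = (M² + (-37/M)*M) - 6 = (M² - 37) - 6 = (-37 + M²) - 6 = -43 + M²)
E = 1/554 ≈ 0.0018051
w(o)*E = (-43 + 34²)*(1/554) = (-43 + 1156)*(1/554) = 1113*(1/554) = 1113/554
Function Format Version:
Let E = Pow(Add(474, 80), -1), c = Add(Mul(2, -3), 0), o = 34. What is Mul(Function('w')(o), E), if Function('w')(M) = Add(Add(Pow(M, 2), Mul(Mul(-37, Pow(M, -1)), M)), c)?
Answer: Rational(1113, 554) ≈ 2.0090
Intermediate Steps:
c = -6 (c = Add(-6, 0) = -6)
Function('w')(M) = Add(-43, Pow(M, 2)) (Function('w')(M) = Add(Add(Pow(M, 2), Mul(Mul(-37, Pow(M, -1)), M)), -6) = Add(Add(Pow(M, 2), -37), -6) = Add(Add(-37, Pow(M, 2)), -6) = Add(-43, Pow(M, 2)))
E = Rational(1, 554) (E = Pow(554, -1) = Rational(1, 554) ≈ 0.0018051)
Mul(Function('w')(o), E) = Mul(Add(-43, Pow(34, 2)), Rational(1, 554)) = Mul(Add(-43, 1156), Rational(1, 554)) = Mul(1113, Rational(1, 554)) = Rational(1113, 554)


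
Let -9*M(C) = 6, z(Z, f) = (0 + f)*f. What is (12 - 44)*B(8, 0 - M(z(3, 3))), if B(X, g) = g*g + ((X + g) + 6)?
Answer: -4352/9 ≈ -483.56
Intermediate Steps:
z(Z, f) = f² (z(Z, f) = f*f = f²)
M(C) = -⅔ (M(C) = -⅑*6 = -⅔)
B(X, g) = 6 + X + g + g² (B(X, g) = g² + (6 + X + g) = 6 + X + g + g²)
(12 - 44)*B(8, 0 - M(z(3, 3))) = (12 - 44)*(6 + 8 + (0 - 1*(-⅔)) + (0 - 1*(-⅔))²) = -32*(6 + 8 + (0 + ⅔) + (0 + ⅔)²) = -32*(6 + 8 + ⅔ + (⅔)²) = -32*(6 + 8 + ⅔ + 4/9) = -32*136/9 = -4352/9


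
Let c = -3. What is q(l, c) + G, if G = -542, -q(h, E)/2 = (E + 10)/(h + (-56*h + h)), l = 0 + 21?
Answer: -43901/81 ≈ -541.99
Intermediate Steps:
l = 21
q(h, E) = (10 + E)/(27*h) (q(h, E) = -2*(E + 10)/(h + (-56*h + h)) = -2*(10 + E)/(h - 55*h) = -2*(10 + E)/((-54*h)) = -2*(10 + E)*(-1/(54*h)) = -(-1)*(10 + E)/(27*h) = (10 + E)/(27*h))
q(l, c) + G = (1/27)*(10 - 3)/21 - 542 = (1/27)*(1/21)*7 - 542 = 1/81 - 542 = -43901/81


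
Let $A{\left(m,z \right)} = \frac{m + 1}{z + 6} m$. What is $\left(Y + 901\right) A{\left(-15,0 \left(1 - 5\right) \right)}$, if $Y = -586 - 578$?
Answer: $-9205$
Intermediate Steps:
$Y = -1164$
$A{\left(m,z \right)} = \frac{m \left(1 + m\right)}{6 + z}$ ($A{\left(m,z \right)} = \frac{1 + m}{6 + z} m = \frac{m \left(1 + m\right)}{6 + z}$)
$\left(Y + 901\right) A{\left(-15,0 \left(1 - 5\right) \right)} = \left(-1164 + 901\right) \left(- \frac{15 \left(1 - 15\right)}{6 + 0 \left(1 - 5\right)}\right) = - 263 \left(\left(-15\right) \frac{1}{6 + 0 \left(-4\right)} \left(-14\right)\right) = - 263 \left(\left(-15\right) \frac{1}{6 + 0} \left(-14\right)\right) = - 263 \left(\left(-15\right) \frac{1}{6} \left(-14\right)\right) = \left(-263\right) 35 = -9205$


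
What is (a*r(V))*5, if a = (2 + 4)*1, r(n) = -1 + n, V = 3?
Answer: 60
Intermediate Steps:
a = 6 (a = 6*1 = 6)
(a*r(V))*5 = (6*(-1 + 3))*5 = (6*2)*5 = 12*5 = 60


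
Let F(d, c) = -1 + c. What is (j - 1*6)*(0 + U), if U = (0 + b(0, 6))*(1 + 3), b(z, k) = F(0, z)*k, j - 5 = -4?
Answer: 120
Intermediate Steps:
j = 1 (j = 5 - 4 = 1)
b(z, k) = k*(-1 + z) (b(z, k) = (-1 + z)*k = k*(-1 + z))
U = -24 (U = (0 + 6*(-1 + 0))*(1 + 3) = (0 + 6*(-1))*4 = (0 - 6)*4 = -6*4 = -24)
(j - 1*6)*(0 + U) = (1 - 1*6)*(0 - 24) = (1 - 6)*(-24) = -5*(-24) = 120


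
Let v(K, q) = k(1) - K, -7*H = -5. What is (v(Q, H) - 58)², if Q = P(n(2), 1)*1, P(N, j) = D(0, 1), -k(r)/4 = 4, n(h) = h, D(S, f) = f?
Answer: 5625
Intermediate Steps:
H = 5/7 (H = -⅐*(-5) = 5/7 ≈ 0.71429)
k(r) = -16 (k(r) = -4*4 = -16)
P(N, j) = 1
Q = 1 (Q = 1*1 = 1)
v(K, q) = -16 - K
(v(Q, H) - 58)² = ((-16 - 1*1) - 58)² = ((-16 - 1) - 58)² = (-17 - 58)² = (-75)² = 5625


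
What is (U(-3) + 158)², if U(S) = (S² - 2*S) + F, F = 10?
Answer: 33489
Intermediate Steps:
U(S) = 10 + S² - 2*S (U(S) = (S² - 2*S) + 10 = 10 + S² - 2*S)
(U(-3) + 158)² = ((10 + (-3)² - 2*(-3)) + 158)² = ((10 + 9 + 6) + 158)² = (25 + 158)² = 183² = 33489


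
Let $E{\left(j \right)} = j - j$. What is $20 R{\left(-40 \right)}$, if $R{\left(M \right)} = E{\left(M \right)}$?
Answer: $0$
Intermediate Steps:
$E{\left(j \right)} = 0$
$R{\left(M \right)} = 0$
$20 R{\left(-40 \right)} = 20 \cdot 0 = 0$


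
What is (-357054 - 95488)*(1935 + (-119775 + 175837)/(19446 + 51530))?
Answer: -15544209257281/17744 ≈ -8.7603e+8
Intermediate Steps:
(-357054 - 95488)*(1935 + (-119775 + 175837)/(19446 + 51530)) = -452542*(1935 + 56062/70976) = -452542*(1935 + 56062*(1/70976)) = -452542*(1935 + 28031/35488) = -452542*68697311/35488 = -15544209257281/17744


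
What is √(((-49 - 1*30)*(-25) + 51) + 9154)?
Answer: 2*√2795 ≈ 105.74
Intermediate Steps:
√(((-49 - 1*30)*(-25) + 51) + 9154) = √(((-49 - 30)*(-25) + 51) + 9154) = √((-79*(-25) + 51) + 9154) = √((1975 + 51) + 9154) = √(2026 + 9154) = √11180 = 2*√2795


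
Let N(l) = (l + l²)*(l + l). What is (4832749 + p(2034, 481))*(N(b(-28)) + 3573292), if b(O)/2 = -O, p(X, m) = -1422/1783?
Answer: 33870843841725820/1783 ≈ 1.8997e+13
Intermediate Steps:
p(X, m) = -1422/1783 (p(X, m) = -1422*1/1783 = -1422/1783)
b(O) = -2*O (b(O) = 2*(-O) = -2*O)
N(l) = 2*l*(l + l²) (N(l) = (l + l²)*(2*l) = 2*l*(l + l²))
(4832749 + p(2034, 481))*(N(b(-28)) + 3573292) = (4832749 - 1422/1783)*(2*(-2*(-28))²*(1 - 2*(-28)) + 3573292) = 8616790045*(2*56²*(1 + 56) + 3573292)/1783 = 8616790045*(2*3136*57 + 3573292)/1783 = 8616790045*(357504 + 3573292)/1783 = (8616790045/1783)*3930796 = 33870843841725820/1783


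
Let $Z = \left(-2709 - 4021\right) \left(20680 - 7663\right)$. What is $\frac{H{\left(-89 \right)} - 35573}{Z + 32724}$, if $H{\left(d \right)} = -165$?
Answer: $\frac{17869}{43785843} \approx 0.0004081$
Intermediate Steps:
$Z = -87604410$ ($Z = \left(-6730\right) 13017 = -87604410$)
$\frac{H{\left(-89 \right)} - 35573}{Z + 32724} = \frac{-165 - 35573}{-87604410 + 32724} = - \frac{35738}{-87571686} = \left(-35738\right) \left(- \frac{1}{87571686}\right) = \frac{17869}{43785843}$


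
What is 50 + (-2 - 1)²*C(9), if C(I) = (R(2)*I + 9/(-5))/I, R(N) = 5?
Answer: 466/5 ≈ 93.200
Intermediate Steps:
C(I) = (-9/5 + 5*I)/I (C(I) = (5*I + 9/(-5))/I = (5*I + 9*(-⅕))/I = (5*I - 9/5)/I = (-9/5 + 5*I)/I)
50 + (-2 - 1)²*C(9) = 50 + (-2 - 1)²*(5 - 9/5/9) = 50 + (-3)²*(5 - 9/5*⅑) = 50 + 9*(5 - ⅕) = 50 + 9*(24/5) = 50 + 216/5 = 466/5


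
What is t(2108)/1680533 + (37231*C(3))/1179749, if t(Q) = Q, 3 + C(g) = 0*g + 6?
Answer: 190190683261/1982607126217 ≈ 0.095930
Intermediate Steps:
C(g) = 3 (C(g) = -3 + (0*g + 6) = -3 + (0 + 6) = -3 + 6 = 3)
t(2108)/1680533 + (37231*C(3))/1179749 = 2108/1680533 + (37231*3)/1179749 = 2108*(1/1680533) + 111693*(1/1179749) = 2108/1680533 + 111693/1179749 = 190190683261/1982607126217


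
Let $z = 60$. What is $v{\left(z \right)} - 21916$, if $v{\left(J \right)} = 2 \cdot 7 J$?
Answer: $-21076$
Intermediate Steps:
$v{\left(J \right)} = 14 J$
$v{\left(z \right)} - 21916 = 14 \cdot 60 - 21916 = 840 - 21916 = -21076$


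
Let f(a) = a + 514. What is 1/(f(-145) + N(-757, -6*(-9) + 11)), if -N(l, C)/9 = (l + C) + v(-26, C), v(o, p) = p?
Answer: 1/6012 ≈ 0.00016633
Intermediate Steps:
f(a) = 514 + a
N(l, C) = -18*C - 9*l (N(l, C) = -9*((l + C) + C) = -9*((C + l) + C) = -9*(l + 2*C) = -18*C - 9*l)
1/(f(-145) + N(-757, -6*(-9) + 11)) = 1/((514 - 145) + (-18*(-6*(-9) + 11) - 9*(-757))) = 1/(369 + (-18*(54 + 11) + 6813)) = 1/(369 + (-18*65 + 6813)) = 1/(369 + (-1170 + 6813)) = 1/(369 + 5643) = 1/6012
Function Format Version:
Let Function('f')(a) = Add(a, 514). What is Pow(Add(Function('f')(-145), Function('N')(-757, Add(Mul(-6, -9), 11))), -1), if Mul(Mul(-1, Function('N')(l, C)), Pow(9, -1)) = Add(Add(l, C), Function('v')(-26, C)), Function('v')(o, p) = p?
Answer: Rational(1, 6012) ≈ 0.00016633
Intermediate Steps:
Function('f')(a) = Add(514, a)
Function('N')(l, C) = Add(Mul(-18, C), Mul(-9, l)) (Function('N')(l, C) = Mul(-9, Add(Add(l, C), C)) = Mul(-9, Add(Add(C, l), C)) = Mul(-9, Add(l, Mul(2, C))) = Add(Mul(-18, C), Mul(-9, l)))
Pow(Add(Function('f')(-145), Function('N')(-757, Add(Mul(-6, -9), 11))), -1) = Pow(Add(Add(514, -145), Add(Mul(-18, Add(Mul(-6, -9), 11)), Mul(-9, -757))), -1) = Pow(Add(369, Add(Mul(-18, Add(54, 11)), 6813)), -1) = Pow(Add(369, Add(Mul(-18, 65), 6813)), -1) = Pow(Add(369, Add(-1170, 6813)), -1) = Pow(Add(369, 5643), -1) = Pow(6012, -1) = Rational(1, 6012)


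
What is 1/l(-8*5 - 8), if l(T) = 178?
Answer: 1/178 ≈ 0.0056180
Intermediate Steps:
1/l(-8*5 - 8) = 1/178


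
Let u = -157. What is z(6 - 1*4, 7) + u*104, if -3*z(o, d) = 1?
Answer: -48985/3 ≈ -16328.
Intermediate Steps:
z(o, d) = -⅓ (z(o, d) = -⅓*1 = -⅓)
z(6 - 1*4, 7) + u*104 = -⅓ - 157*104 = -⅓ - 16328 = -48985/3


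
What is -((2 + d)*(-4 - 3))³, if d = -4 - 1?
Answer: -9261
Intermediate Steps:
d = -5
-((2 + d)*(-4 - 3))³ = -((2 - 5)*(-4 - 3))³ = -(-3*(-7))³ = -1*21³ = -1*9261 = -9261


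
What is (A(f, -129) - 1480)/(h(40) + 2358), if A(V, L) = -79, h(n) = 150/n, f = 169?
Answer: -6236/9447 ≈ -0.66010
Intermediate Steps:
(A(f, -129) - 1480)/(h(40) + 2358) = (-79 - 1480)/(150/40 + 2358) = -1559/(150*(1/40) + 2358) = -1559/(15/4 + 2358) = -1559/9447/4 = -1559*4/9447 = -6236/9447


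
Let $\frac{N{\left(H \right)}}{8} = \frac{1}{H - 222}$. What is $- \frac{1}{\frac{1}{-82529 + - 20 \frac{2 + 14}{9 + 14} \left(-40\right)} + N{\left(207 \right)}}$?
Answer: $\frac{28280505}{15083281} \approx 1.875$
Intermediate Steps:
$N{\left(H \right)} = \frac{8}{-222 + H}$ ($N{\left(H \right)} = \frac{8}{H - 222} = \frac{8}{-222 + H}$)
$- \frac{1}{\frac{1}{-82529 + - 20 \frac{2 + 14}{9 + 14} \left(-40\right)} + N{\left(207 \right)}} = - \frac{1}{\frac{1}{-82529 + - 20 \frac{2 + 14}{9 + 14} \left(-40\right)} + \frac{8}{-222 + 207}} = - \frac{1}{\frac{1}{-82529 + - 20 \cdot \frac{16}{23} \left(-40\right)} + \frac{8}{-15}} = - \frac{1}{\frac{1}{-82529 + - 20 \cdot 16 \cdot \frac{1}{23} \left(-40\right)} + 8 \left(- \frac{1}{15}\right)} = - \frac{1}{\frac{1}{-82529 + \left(-20\right) \frac{16}{23} \left(-40\right)} - \frac{8}{15}} = - \frac{1}{\frac{1}{-82529 - - \frac{12800}{23}} - \frac{8}{15}} = - \frac{1}{\frac{1}{-82529 + \frac{12800}{23}} - \frac{8}{15}} = - \frac{1}{\frac{1}{- \frac{1885367}{23}} - \frac{8}{15}} = - \frac{1}{- \frac{23}{1885367} - \frac{8}{15}} = - \frac{1}{- \frac{15083281}{28280505}} = \left(-1\right) \left(- \frac{28280505}{15083281}\right) = \frac{28280505}{15083281}$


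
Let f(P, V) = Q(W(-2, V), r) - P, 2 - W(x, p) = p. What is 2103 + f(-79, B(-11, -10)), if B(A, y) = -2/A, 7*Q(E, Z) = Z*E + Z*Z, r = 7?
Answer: 24099/11 ≈ 2190.8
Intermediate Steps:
W(x, p) = 2 - p
Q(E, Z) = Z²/7 + E*Z/7 (Q(E, Z) = (Z*E + Z*Z)/7 = (E*Z + Z²)/7 = (Z² + E*Z)/7 = Z²/7 + E*Z/7)
f(P, V) = 9 - P - V (f(P, V) = (⅐)*7*((2 - V) + 7) - P = (⅐)*7*(9 - V) - P = (9 - V) - P = 9 - P - V)
2103 + f(-79, B(-11, -10)) = 2103 + (9 - 1*(-79) - (-2)/(-11)) = 2103 + (9 + 79 - (-2)*(-1)/11) = 2103 + (9 + 79 - 1*2/11) = 2103 + (9 + 79 - 2/11) = 2103 + 966/11 = 24099/11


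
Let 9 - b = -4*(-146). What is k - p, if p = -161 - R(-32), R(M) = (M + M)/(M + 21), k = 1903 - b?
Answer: 29093/11 ≈ 2644.8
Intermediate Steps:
b = -575 (b = 9 - (-4)*(-146) = 9 - 1*584 = 9 - 584 = -575)
k = 2478 (k = 1903 - 1*(-575) = 1903 + 575 = 2478)
R(M) = 2*M/(21 + M) (R(M) = (2*M)/(21 + M) = 2*M/(21 + M))
p = -1835/11 (p = -161 - 2*(-32)/(21 - 32) = -161 - 2*(-32)/(-11) = -161 - 2*(-32)*(-1)/11 = -161 - 1*64/11 = -161 - 64/11 = -1835/11 ≈ -166.82)
k - p = 2478 - 1*(-1835/11) = 2478 + 1835/11 = 29093/11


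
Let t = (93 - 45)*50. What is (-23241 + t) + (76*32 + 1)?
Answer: -18408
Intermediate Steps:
t = 2400 (t = 48*50 = 2400)
(-23241 + t) + (76*32 + 1) = (-23241 + 2400) + (76*32 + 1) = -20841 + (2432 + 1) = -20841 + 2433 = -18408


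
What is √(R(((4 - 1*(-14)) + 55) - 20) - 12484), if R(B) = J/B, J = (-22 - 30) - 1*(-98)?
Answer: I*√35065118/53 ≈ 111.73*I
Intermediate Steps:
J = 46 (J = -52 + 98 = 46)
R(B) = 46/B
√(R(((4 - 1*(-14)) + 55) - 20) - 12484) = √(46/(((4 - 1*(-14)) + 55) - 20) - 12484) = √(46/(((4 + 14) + 55) - 20) - 12484) = √(46/((18 + 55) - 20) - 12484) = √(46/(73 - 20) - 12484) = √(46/53 - 12484) = √(-661606/53) = I*√35065118/53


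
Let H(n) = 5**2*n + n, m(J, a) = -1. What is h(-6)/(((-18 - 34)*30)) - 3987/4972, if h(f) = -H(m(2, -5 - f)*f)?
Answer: -17449/24860 ≈ -0.70189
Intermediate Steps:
H(n) = 26*n (H(n) = 25*n + n = 26*n)
h(f) = 26*f (h(f) = -26*(-f) = -(-26)*f = 26*f)
h(-6)/(((-18 - 34)*30)) - 3987/4972 = (26*(-6))/(((-18 - 34)*30)) - 3987/4972 = -156/((-52*30)) - 3987*1/4972 = -156/(-1560) - 3987/4972 = -156*(-1/1560) - 3987/4972 = 1/10 - 3987/4972 = -17449/24860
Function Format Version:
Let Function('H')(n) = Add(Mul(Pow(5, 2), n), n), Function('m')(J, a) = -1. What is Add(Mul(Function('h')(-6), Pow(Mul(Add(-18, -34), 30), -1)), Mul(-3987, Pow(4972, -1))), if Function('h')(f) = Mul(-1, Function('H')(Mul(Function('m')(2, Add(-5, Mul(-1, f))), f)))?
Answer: Rational(-17449, 24860) ≈ -0.70189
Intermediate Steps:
Function('H')(n) = Mul(26, n) (Function('H')(n) = Add(Mul(25, n), n) = Mul(26, n))
Function('h')(f) = Mul(26, f) (Function('h')(f) = Mul(-1, Mul(26, Mul(-1, f))) = Mul(-1, Mul(-26, f)) = Mul(26, f))
Add(Mul(Function('h')(-6), Pow(Mul(Add(-18, -34), 30), -1)), Mul(-3987, Pow(4972, -1))) = Add(Mul(Mul(26, -6), Pow(Mul(Add(-18, -34), 30), -1)), Mul(-3987, Pow(4972, -1))) = Add(Mul(-156, Pow(Mul(-52, 30), -1)), Mul(-3987, Rational(1, 4972))) = Add(Mul(-156, Pow(-1560, -1)), Rational(-3987, 4972)) = Add(Mul(-156, Rational(-1, 1560)), Rational(-3987, 4972)) = Add(Rational(1, 10), Rational(-3987, 4972)) = Rational(-17449, 24860)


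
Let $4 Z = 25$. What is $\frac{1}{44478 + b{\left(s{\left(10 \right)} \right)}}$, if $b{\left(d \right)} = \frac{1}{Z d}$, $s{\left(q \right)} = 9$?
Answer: $\frac{225}{10007554} \approx 2.2483 \cdot 10^{-5}$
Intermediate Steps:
$Z = \frac{25}{4}$ ($Z = \frac{1}{4} \cdot 25 = \frac{25}{4} \approx 6.25$)
$b{\left(d \right)} = \frac{4}{25 d}$ ($b{\left(d \right)} = \frac{1}{\frac{25}{4} d} = \frac{4}{25 d}$)
$\frac{1}{44478 + b{\left(s{\left(10 \right)} \right)}} = \frac{1}{44478 + \frac{4}{25 \cdot 9}} = \frac{1}{44478 + \frac{4}{25} \cdot \frac{1}{9}} = \frac{1}{44478 + \frac{4}{225}} = \frac{1}{\frac{10007554}{225}} = \frac{225}{10007554}$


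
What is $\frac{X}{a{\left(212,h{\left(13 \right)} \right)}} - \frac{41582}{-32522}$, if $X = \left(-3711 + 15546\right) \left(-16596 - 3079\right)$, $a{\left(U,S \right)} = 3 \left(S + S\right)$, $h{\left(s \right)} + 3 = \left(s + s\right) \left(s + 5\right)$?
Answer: $- \frac{84141661983}{1008182} \approx -83459.0$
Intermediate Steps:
$h{\left(s \right)} = -3 + 2 s \left(5 + s\right)$ ($h{\left(s \right)} = -3 + \left(s + s\right) \left(s + 5\right) = -3 + 2 s \left(5 + s\right)$)
$a{\left(U,S \right)} = 6 S$ ($a{\left(U,S \right)} = 3 \cdot 2 S = 6 S$)
$X = -232853625$ ($X = 11835 \left(-19675\right) = -232853625$)
$\frac{X}{a{\left(212,h{\left(13 \right)} \right)}} - \frac{41582}{-32522} = - \frac{232853625}{6 \left(-3 + 2 \cdot 13^{2} + 10 \cdot 13\right)} - \frac{41582}{-32522} = - \frac{232853625}{6 \left(-3 + 2 \cdot 169 + 130\right)} - - \frac{20791}{16261} = - \frac{232853625}{6 \left(-3 + 338 + 130\right)} + \frac{20791}{16261} = - \frac{232853625}{6 \cdot 465} + \frac{20791}{16261} = - \frac{232853625}{2790} + \frac{20791}{16261} = \left(-232853625\right) \frac{1}{2790} + \frac{20791}{16261} = - \frac{5174525}{62} + \frac{20791}{16261} = - \frac{84141661983}{1008182}$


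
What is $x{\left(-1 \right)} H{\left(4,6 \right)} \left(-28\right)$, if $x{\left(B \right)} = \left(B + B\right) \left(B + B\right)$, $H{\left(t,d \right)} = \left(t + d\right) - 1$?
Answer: $-1008$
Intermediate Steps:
$H{\left(t,d \right)} = -1 + d + t$ ($H{\left(t,d \right)} = \left(d + t\right) - 1 = -1 + d + t$)
$x{\left(B \right)} = 4 B^{2}$ ($x{\left(B \right)} = 2 B 2 B = 4 B^{2}$)
$x{\left(-1 \right)} H{\left(4,6 \right)} \left(-28\right) = 4 \left(-1\right)^{2} \left(-1 + 6 + 4\right) \left(-28\right) = 4 \cdot 1 \cdot 9 \left(-28\right) = 4 \cdot 9 \left(-28\right) = 36 \left(-28\right) = -1008$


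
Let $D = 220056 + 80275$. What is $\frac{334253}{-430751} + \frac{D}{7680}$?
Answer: $\frac{126800815541}{3308167680} \approx 38.33$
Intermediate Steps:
$D = 300331$
$\frac{334253}{-430751} + \frac{D}{7680} = \frac{334253}{-430751} + \frac{300331}{7680} = 334253 \left(- \frac{1}{430751}\right) + 300331 \cdot \frac{1}{7680} = - \frac{334253}{430751} + \frac{300331}{7680} = \frac{126800815541}{3308167680}$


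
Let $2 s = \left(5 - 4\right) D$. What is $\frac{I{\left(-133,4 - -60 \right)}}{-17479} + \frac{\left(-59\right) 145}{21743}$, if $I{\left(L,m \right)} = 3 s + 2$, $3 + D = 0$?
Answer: $- \frac{298956975}{760091794} \approx -0.39332$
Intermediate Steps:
$D = -3$ ($D = -3 + 0 = -3$)
$s = - \frac{3}{2}$ ($s = \frac{\left(5 - 4\right) \left(-3\right)}{2} = \frac{1 \left(-3\right)}{2} = \frac{1}{2} \left(-3\right) = - \frac{3}{2} \approx -1.5$)
$I{\left(L,m \right)} = - \frac{5}{2}$ ($I{\left(L,m \right)} = 3 \left(- \frac{3}{2}\right) + 2 = - \frac{9}{2} + 2 = - \frac{5}{2}$)
$\frac{I{\left(-133,4 - -60 \right)}}{-17479} + \frac{\left(-59\right) 145}{21743} = - \frac{5}{2 \left(-17479\right)} + \frac{\left(-59\right) 145}{21743} = \left(- \frac{5}{2}\right) \left(- \frac{1}{17479}\right) - \frac{8555}{21743} = \frac{5}{34958} - \frac{8555}{21743} = - \frac{298956975}{760091794}$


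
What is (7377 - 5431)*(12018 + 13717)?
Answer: 50080310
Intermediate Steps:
(7377 - 5431)*(12018 + 13717) = 1946*25735 = 50080310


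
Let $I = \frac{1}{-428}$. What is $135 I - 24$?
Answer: $- \frac{10407}{428} \approx -24.315$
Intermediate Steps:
$I = - \frac{1}{428} \approx -0.0023364$
$135 I - 24 = 135 \left(- \frac{1}{428}\right) - 24 = - \frac{135}{428} - 24 = - \frac{10407}{428}$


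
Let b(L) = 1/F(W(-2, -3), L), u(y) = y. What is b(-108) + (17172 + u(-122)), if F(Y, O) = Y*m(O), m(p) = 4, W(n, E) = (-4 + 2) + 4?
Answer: 136401/8 ≈ 17050.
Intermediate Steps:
W(n, E) = 2 (W(n, E) = -2 + 4 = 2)
F(Y, O) = 4*Y (F(Y, O) = Y*4 = 4*Y)
b(L) = 1/8 (b(L) = 1/(4*2) = 1/8)
b(-108) + (17172 + u(-122)) = 1/8 + (17172 - 122) = 1/8 + 17050 = 136401/8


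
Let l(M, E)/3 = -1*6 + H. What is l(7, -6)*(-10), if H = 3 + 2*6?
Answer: -270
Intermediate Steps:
H = 15 (H = 3 + 12 = 15)
l(M, E) = 27 (l(M, E) = 3*(-1*6 + 15) = 3*(-6 + 15) = 3*9 = 27)
l(7, -6)*(-10) = 27*(-10) = -270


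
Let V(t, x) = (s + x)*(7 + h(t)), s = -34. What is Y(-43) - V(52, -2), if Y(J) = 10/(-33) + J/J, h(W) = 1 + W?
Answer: 71303/33 ≈ 2160.7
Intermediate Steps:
Y(J) = 23/33 (Y(J) = 10*(-1/33) + 1 = -10/33 + 1 = 23/33)
V(t, x) = (-34 + x)*(8 + t) (V(t, x) = (-34 + x)*(7 + (1 + t)) = (-34 + x)*(8 + t))
Y(-43) - V(52, -2) = 23/33 - (-272 - 34*52 + 8*(-2) + 52*(-2)) = 23/33 - (-272 - 1768 - 16 - 104) = 23/33 - 1*(-2160) = 23/33 + 2160 = 71303/33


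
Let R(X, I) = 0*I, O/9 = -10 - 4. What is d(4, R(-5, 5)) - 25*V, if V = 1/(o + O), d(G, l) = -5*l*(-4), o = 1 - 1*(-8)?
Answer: 25/117 ≈ 0.21368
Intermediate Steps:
O = -126 (O = 9*(-10 - 4) = 9*(-14) = -126)
R(X, I) = 0
o = 9 (o = 1 + 8 = 9)
d(G, l) = 20*l
V = -1/117 (V = 1/(9 - 126) = 1/(-117) = -1/117 ≈ -0.0085470)
d(4, R(-5, 5)) - 25*V = 20*0 - 25*(-1/117) = 0 + 25/117 = 25/117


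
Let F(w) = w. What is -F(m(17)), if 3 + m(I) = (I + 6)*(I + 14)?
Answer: -710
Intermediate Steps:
m(I) = -3 + (6 + I)*(14 + I) (m(I) = -3 + (I + 6)*(I + 14) = -3 + (6 + I)*(14 + I))
-F(m(17)) = -(81 + 17**2 + 20*17) = -(81 + 289 + 340) = -1*710 = -710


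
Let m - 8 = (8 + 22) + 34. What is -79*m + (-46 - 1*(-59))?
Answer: -5675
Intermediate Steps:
m = 72 (m = 8 + ((8 + 22) + 34) = 8 + (30 + 34) = 8 + 64 = 72)
-79*m + (-46 - 1*(-59)) = -79*72 + (-46 - 1*(-59)) = -5688 + (-46 + 59) = -5688 + 13 = -5675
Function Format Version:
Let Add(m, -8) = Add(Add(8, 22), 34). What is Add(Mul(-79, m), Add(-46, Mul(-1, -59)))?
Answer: -5675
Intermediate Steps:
m = 72 (m = Add(8, Add(Add(8, 22), 34)) = Add(8, Add(30, 34)) = Add(8, 64) = 72)
Add(Mul(-79, m), Add(-46, Mul(-1, -59))) = Add(Mul(-79, 72), Add(-46, Mul(-1, -59))) = Add(-5688, Add(-46, 59)) = Add(-5688, 13) = -5675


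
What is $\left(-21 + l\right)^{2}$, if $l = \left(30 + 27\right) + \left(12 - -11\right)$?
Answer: $3481$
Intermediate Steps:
$l = 80$ ($l = 57 + \left(12 + 11\right) = 57 + 23 = 80$)
$\left(-21 + l\right)^{2} = \left(-21 + 80\right)^{2} = 59^{2} = 3481$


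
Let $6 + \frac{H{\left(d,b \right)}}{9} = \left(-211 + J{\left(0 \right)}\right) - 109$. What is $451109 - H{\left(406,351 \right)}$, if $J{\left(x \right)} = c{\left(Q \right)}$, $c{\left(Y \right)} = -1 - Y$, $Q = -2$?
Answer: $454034$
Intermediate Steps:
$J{\left(x \right)} = 1$ ($J{\left(x \right)} = -1 - -2 = -1 + 2 = 1$)
$H{\left(d,b \right)} = -2925$ ($H{\left(d,b \right)} = -54 + 9 \left(\left(-211 + 1\right) - 109\right) = -54 + 9 \left(-210 - 109\right) = -54 + 9 \left(-319\right) = -54 - 2871 = -2925$)
$451109 - H{\left(406,351 \right)} = 451109 - -2925 = 451109 + 2925 = 454034$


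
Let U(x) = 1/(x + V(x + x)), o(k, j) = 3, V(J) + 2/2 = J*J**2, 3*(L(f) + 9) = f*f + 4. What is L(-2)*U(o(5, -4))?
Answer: -19/654 ≈ -0.029052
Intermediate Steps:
L(f) = -23/3 + f**2/3 (L(f) = -9 + (f*f + 4)/3 = -9 + (f**2 + 4)/3 = -9 + (4 + f**2)/3 = -9 + (4/3 + f**2/3) = -23/3 + f**2/3)
V(J) = -1 + J**3 (V(J) = -1 + J*J**2 = -1 + J**3)
U(x) = 1/(-1 + x + 8*x**3) (U(x) = 1/(x + (-1 + (x + x)**3)) = 1/(x + (-1 + (2*x)**3)) = 1/(x + (-1 + 8*x**3)) = 1/(-1 + x + 8*x**3))
L(-2)*U(o(5, -4)) = (-23/3 + (1/3)*(-2)**2)/(-1 + 3 + 8*3**3) = (-23/3 + (1/3)*4)/(-1 + 3 + 8*27) = (-23/3 + 4/3)/(-1 + 3 + 216) = -19/3/218 = -19/3*1/218 = -19/654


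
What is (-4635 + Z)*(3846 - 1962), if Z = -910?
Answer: -10446780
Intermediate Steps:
(-4635 + Z)*(3846 - 1962) = (-4635 - 910)*(3846 - 1962) = -5545*1884 = -10446780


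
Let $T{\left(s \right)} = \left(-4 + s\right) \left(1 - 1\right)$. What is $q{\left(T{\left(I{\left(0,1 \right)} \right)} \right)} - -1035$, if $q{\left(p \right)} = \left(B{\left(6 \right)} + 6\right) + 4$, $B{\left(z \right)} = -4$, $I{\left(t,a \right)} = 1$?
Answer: $1041$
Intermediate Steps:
$T{\left(s \right)} = 0$ ($T{\left(s \right)} = \left(-4 + s\right) 0 = 0$)
$q{\left(p \right)} = 6$ ($q{\left(p \right)} = \left(-4 + 6\right) + 4 = 2 + 4 = 6$)
$q{\left(T{\left(I{\left(0,1 \right)} \right)} \right)} - -1035 = 6 - -1035 = 6 + 1035 = 1041$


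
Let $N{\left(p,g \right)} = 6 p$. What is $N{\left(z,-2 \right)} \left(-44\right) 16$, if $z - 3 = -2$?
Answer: $-4224$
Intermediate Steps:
$z = 1$ ($z = 3 - 2 = 1$)
$N{\left(z,-2 \right)} \left(-44\right) 16 = 6 \cdot 1 \left(-44\right) 16 = 6 \left(-44\right) 16 = \left(-264\right) 16 = -4224$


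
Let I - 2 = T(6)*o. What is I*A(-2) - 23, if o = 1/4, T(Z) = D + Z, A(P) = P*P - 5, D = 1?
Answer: -107/4 ≈ -26.750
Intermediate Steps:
A(P) = -5 + P**2 (A(P) = P**2 - 5 = -5 + P**2)
T(Z) = 1 + Z
o = 1/4 ≈ 0.25000
I = 15/4 (I = 2 + (1 + 6)*(1/4) = 2 + 7*(1/4) = 2 + 7/4 = 15/4 ≈ 3.7500)
I*A(-2) - 23 = 15*(-5 + (-2)**2)/4 - 23 = 15*(-5 + 4)/4 - 23 = (15/4)*(-1) - 23 = -15/4 - 23 = -107/4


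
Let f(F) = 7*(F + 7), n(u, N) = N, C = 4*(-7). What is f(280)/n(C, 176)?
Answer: 2009/176 ≈ 11.415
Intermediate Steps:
C = -28
f(F) = 49 + 7*F (f(F) = 7*(7 + F) = 49 + 7*F)
f(280)/n(C, 176) = (49 + 7*280)/176 = (49 + 1960)*(1/176) = 2009*(1/176) = 2009/176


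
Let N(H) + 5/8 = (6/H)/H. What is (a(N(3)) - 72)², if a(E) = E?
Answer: 2982529/576 ≈ 5178.0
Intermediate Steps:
N(H) = -5/8 + 6/H² (N(H) = -5/8 + (6/H)/H = -5/8 + 6/H²)
(a(N(3)) - 72)² = ((-5/8 + 6/3²) - 72)² = ((-5/8 + 6*(⅑)) - 72)² = ((-5/8 + ⅔) - 72)² = (1/24 - 72)² = (-1727/24)² = 2982529/576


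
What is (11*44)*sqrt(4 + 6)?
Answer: 484*sqrt(10) ≈ 1530.5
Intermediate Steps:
(11*44)*sqrt(4 + 6) = 484*sqrt(10)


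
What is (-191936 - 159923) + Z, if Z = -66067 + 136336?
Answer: -281590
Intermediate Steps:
Z = 70269
(-191936 - 159923) + Z = (-191936 - 159923) + 70269 = -351859 + 70269 = -281590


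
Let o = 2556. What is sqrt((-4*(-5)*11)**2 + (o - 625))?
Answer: sqrt(50331) ≈ 224.35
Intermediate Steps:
sqrt((-4*(-5)*11)**2 + (o - 625)) = sqrt((-4*(-5)*11)**2 + (2556 - 625)) = sqrt((20*11)**2 + 1931) = sqrt(220**2 + 1931) = sqrt(48400 + 1931) = sqrt(50331)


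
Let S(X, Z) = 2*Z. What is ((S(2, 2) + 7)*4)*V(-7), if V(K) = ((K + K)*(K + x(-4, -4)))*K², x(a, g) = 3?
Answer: 120736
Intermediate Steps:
V(K) = 2*K³*(3 + K) (V(K) = ((K + K)*(K + 3))*K² = ((2*K)*(3 + K))*K² = (2*K*(3 + K))*K² = 2*K³*(3 + K))
((S(2, 2) + 7)*4)*V(-7) = ((2*2 + 7)*4)*(2*(-7)³*(3 - 7)) = ((4 + 7)*4)*(2*(-343)*(-4)) = (11*4)*2744 = 44*2744 = 120736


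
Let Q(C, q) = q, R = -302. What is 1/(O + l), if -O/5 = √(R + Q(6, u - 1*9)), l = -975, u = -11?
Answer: I/(5*(√322 - 195*I)) ≈ -0.001017 + 9.3589e-5*I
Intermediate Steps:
O = -5*I*√322 (O = -5*√(-302 + (-11 - 1*9)) = -5*√(-302 + (-11 - 9)) = -5*√(-302 - 20) = -5*I*√322 ≈ -89.722*I)
1/(O + l) = 1/(-5*I*√322 - 975) = 1/(-975 - 5*I*√322)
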